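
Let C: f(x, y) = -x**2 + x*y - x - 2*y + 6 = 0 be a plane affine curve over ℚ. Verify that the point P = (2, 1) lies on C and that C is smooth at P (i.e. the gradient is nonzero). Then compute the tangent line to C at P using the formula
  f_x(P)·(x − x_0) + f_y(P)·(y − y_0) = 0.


Tangent line at P: 8 - 4*x = 0.

Step 1: f(2, 1) = 0, so P lies on C.
Step 2: partial derivatives
  f_x(x, y) = -2*x + y - 1, f_y(x, y) = x - 2.
  f_x(P) = -4, f_y(P) = 0 (gradient nonzero, so P is smooth).
Step 3: tangent line at P: -4·(x − 2) + 0·(y − 1) = 0.
Expanding: 8 - 4*x = 0.


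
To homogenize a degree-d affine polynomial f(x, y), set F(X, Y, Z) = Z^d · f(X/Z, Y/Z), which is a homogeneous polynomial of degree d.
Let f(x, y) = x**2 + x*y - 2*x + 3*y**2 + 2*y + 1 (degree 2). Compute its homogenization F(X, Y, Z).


F(X, Y, Z) = X**2 + X*Y - 2*X*Z + 3*Y**2 + 2*Y*Z + Z**2

deg(f) = 2.
Substitute x = X/Z, y = Y/Z into f, then multiply by Z^2.
  monomial 1·x^2·y^0 ↦ 1·X^2·Y^0·Z^0.
  monomial 1·x^1·y^1 ↦ 1·X^1·Y^1·Z^0.
  monomial -2·x^1·y^0 ↦ -2·X^1·Y^0·Z^1.
  monomial 3·x^0·y^2 ↦ 3·X^0·Y^2·Z^0.
  monomial 2·x^0·y^1 ↦ 2·X^0·Y^1·Z^1.
  monomial 1·x^0·y^0 ↦ 1·X^0·Y^0·Z^2.
Collecting: F(X, Y, Z) = X**2 + X*Y - 2*X*Z + 3*Y**2 + 2*Y*Z + Z**2.


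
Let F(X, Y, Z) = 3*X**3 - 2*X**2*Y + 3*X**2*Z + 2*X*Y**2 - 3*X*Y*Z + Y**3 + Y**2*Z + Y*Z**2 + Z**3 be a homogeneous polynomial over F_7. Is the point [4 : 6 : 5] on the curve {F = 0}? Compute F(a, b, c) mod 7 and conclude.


F(4,6,5) ≡ 6 (mod 7); P is NOT on the curve.

Evaluate F(4, 6, 5) term-by-term (mod 7).
  3*X**3 ↦ 3·64·1·1 = 192
  -2*X**2*Y ↦ -2·16·6·1 = -192
  3*X**2*Z ↦ 3·16·1·5 = 240
  2*X*Y**2 ↦ 2·4·36·1 = 288
  -3*X*Y*Z ↦ -3·4·6·5 = -360
  Y**3 ↦ 1·1·216·1 = 216
  Y**2*Z ↦ 1·1·36·5 = 180
  Y*Z**2 ↦ 1·1·6·25 = 150
  Z**3 ↦ 1·1·1·125 = 125
Sum: F(4, 6, 5) = (192) + (-192) + (240) + (288) + (-360) + (216) + (180) + (150) + (125) = 839.
Reducing mod 7: 839 ≡ 6 (mod 7).
Since F(a, b, c) ≡ 6 ≠ 0 (mod 7), P does NOT lie on the curve.


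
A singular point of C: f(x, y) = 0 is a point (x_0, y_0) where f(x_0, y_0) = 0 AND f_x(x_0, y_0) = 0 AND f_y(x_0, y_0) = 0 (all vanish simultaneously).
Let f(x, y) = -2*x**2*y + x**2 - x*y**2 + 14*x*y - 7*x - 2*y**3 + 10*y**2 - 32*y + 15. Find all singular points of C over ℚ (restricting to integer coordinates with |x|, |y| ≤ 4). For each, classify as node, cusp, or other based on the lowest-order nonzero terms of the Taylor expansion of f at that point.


Singular points: {(3, 1)}; classification: node.

Compute partial derivatives:
  f_x = -4*x*y + 2*x - y**2 + 14*y - 7.
  f_y = -2*x**2 - 2*x*y + 14*x - 6*y**2 + 20*y - 32.
Scan x_0 ∈ {−4, ..., 4}. For each x_0, f_y(x_0, y) is a polynomial in y; find its integer roots y ∈ {−4, ..., 4}, then test f_x and f at those candidates.
  x = -4: f_y(-4, y) = -6*y**2 + 28*y - 120; no integer root y with |y| ≤ 4.
  x = -3: f_y(-3, y) = -6*y**2 + 26*y - 92; no integer root y with |y| ≤ 4.
  x = -2: f_y(-2, y) = -6*y**2 + 24*y - 68; no integer root y with |y| ≤ 4.
  x = -1: f_y(-1, y) = -6*y**2 + 22*y - 48; no integer root y with |y| ≤ 4.
  x = 0: f_y(0, y) = -6*y**2 + 20*y - 32; no integer root y with |y| ≤ 4.
  x = 1: f_y(1, y) = -6*y**2 + 18*y - 20; no integer root y with |y| ≤ 4.
  x = 2: f_y(2, y) = -6*y**2 + 16*y - 12; no integer root y with |y| ≤ 4.
  x = 3: f_y(3, y) = -6*y**2 + 14*y - 8; vanishes at y ∈ {1}. (3, 1): f_x = 0, f = 0 — SINGULAR.
  x = 4: f_y(4, y) = -6*y**2 + 12*y - 8; no integer root y with |y| ≤ 4.
Only singular point on the grid: (3, 1).
Classify: substitute x = 3 + u, y = 1 + v and expand: f = -2*u**2*v - u**2 - u*v**2 - 2*v**3 + v**2.
No constant or linear terms (consistent with a singular point). Quadratic part: -u**2 + v**2. Cubic part: -2*u**2*v - u*v**2 - 2*v**3.
The quadratic part v**2 - u**2 = (v − u)(v + u) splits into two distinct linear factors, so there are two distinct tangent lines y − 1 = ±(x − 3) — this is a node (ordinary double point).
Classification: node.


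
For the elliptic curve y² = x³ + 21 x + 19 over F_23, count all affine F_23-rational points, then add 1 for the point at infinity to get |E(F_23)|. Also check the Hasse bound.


Affine points = {(1, 8), (1, 15), (2, 0), (4, 11), (4, 12), (6, 4), (6, 19), (7, 7), (7, 16), (8, 3), (8, 20), (15, 11), (15, 12), (16, 9), (16, 14), (19, 3), (19, 20)}; affine count = 17; |E(F_23)| = 18.

Discriminant check: Δ ∝ 4a³ + 27b² = 4·21³ + 27·19² = 4·9261 + 27·361 ≡ 9 (mod 23). Nonzero ⇒ E is nonsingular.
For each x ∈ F_23, compute rhs = x³ + 21·x + 19 mod 23, then count y ∈ F_23 with y² ≡ rhs.
  x = 0: rhs = 19, matching y values: none (0 points).
  x = 1: rhs = 18, matching y values: 8, 15 (2 points).
  x = 2: rhs = 0, matching y values: 0 (1 points).
  x = 3: rhs = 17, matching y values: none (0 points).
  x = 4: rhs = 6, matching y values: 11, 12 (2 points).
  x = 5: rhs = 19, matching y values: none (0 points).
  x = 6: rhs = 16, matching y values: 4, 19 (2 points).
  x = 7: rhs = 3, matching y values: 7, 16 (2 points).
  x = 8: rhs = 9, matching y values: 3, 20 (2 points).
  x = 9: rhs = 17, matching y values: none (0 points).
  x = 10: rhs = 10, matching y values: none (0 points).
  x = 11: rhs = 17, matching y values: none (0 points).
  x = 12: rhs = 21, matching y values: none (0 points).
  x = 13: rhs = 5, matching y values: none (0 points).
  x = 14: rhs = 21, matching y values: none (0 points).
  x = 15: rhs = 6, matching y values: 11, 12 (2 points).
  x = 16: rhs = 12, matching y values: 9, 14 (2 points).
  x = 17: rhs = 22, matching y values: none (0 points).
  x = 18: rhs = 19, matching y values: none (0 points).
  x = 19: rhs = 9, matching y values: 3, 20 (2 points).
  x = 20: rhs = 21, matching y values: none (0 points).
  x = 21: rhs = 15, matching y values: none (0 points).
  x = 22: rhs = 20, matching y values: none (0 points).
Total affine count: 17.
Full point count |E(F_23)| = 17 + 1 = 18.
Hasse bound: |18 − (23+1)| = |-6| = 6 ≤ 2√23 ≈ 9.5917 ✓.


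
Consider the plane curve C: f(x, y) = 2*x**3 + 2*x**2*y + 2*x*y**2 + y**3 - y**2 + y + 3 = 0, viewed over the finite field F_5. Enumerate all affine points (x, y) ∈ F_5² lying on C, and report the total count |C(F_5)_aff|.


Affine F_5-points: {(0, 4), (1, 0), (1, 1), (1, 3), (2, 3), (4, 3)}; count = 6.

For each of the 25 pairs (x, y) ∈ F_5², evaluate f(x, y) mod 5. Record the zeros.
  x = 0: [0↦3, 1↦4, 2↦4, 3↦4, 4↦0]  zeros at y ∈ {4}
  x = 1: [0↦0, 1↦0, 2↦3, 3↦0, 4↦2]  zeros at y ∈ {0, 1, 3}
  x = 2: [0↦4, 1↦2, 2↦2, 3↦0, 4↦2]  zeros at y ∈ {3}
  x = 3: [0↦2, 1↦2, 2↦3, 3↦1, 4↦2]  zeros at y ∈ ∅
  x = 4: [0↦1, 1↦2, 2↦3, 3↦0, 4↦4]  zeros at y ∈ {3}
Collecting zeros: affine points = {(0, 4), (1, 0), (1, 1), (1, 3), (2, 3), (4, 3)}.
Total count |C(F_5)_aff| = 6.


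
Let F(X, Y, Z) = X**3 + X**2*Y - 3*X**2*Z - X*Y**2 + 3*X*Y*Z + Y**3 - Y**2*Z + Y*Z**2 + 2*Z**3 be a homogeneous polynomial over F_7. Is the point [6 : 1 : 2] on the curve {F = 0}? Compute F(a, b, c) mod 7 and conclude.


F(6,1,2) ≡ 1 (mod 7); P is NOT on the curve.

Evaluate F(6, 1, 2) term-by-term (mod 7).
  X**3 ↦ 1·216·1·1 = 216
  X**2*Y ↦ 1·36·1·1 = 36
  -3*X**2*Z ↦ -3·36·1·2 = -216
  -X*Y**2 ↦ -1·6·1·1 = -6
  3*X*Y*Z ↦ 3·6·1·2 = 36
  Y**3 ↦ 1·1·1·1 = 1
  -Y**2*Z ↦ -1·1·1·2 = -2
  Y*Z**2 ↦ 1·1·1·4 = 4
  2*Z**3 ↦ 2·1·1·8 = 16
Sum: F(6, 1, 2) = (216) + (36) + (-216) + (-6) + (36) + (1) + (-2) + (4) + (16) = 85.
Reducing mod 7: 85 ≡ 1 (mod 7).
Since F(a, b, c) ≡ 1 ≠ 0 (mod 7), P does NOT lie on the curve.


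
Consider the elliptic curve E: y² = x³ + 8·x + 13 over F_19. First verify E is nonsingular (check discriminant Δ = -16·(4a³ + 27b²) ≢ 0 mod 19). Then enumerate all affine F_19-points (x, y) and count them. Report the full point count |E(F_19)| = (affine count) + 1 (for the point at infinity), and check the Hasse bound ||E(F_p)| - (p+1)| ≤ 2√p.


Affine points = {(3, 8), (3, 11), (5, 8), (5, 11), (6, 7), (6, 12), (8, 0), (9, 4), (9, 15), (11, 8), (11, 11), (14, 0), (16, 0), (18, 2), (18, 17)}; affine count = 15; |E(F_19)| = 16.

Discriminant check: Δ ∝ 4a³ + 27b² = 4·8³ + 27·13² = 4·512 + 27·169 ≡ 18 (mod 19). Nonzero ⇒ E is nonsingular.
For each x ∈ F_19, compute rhs = x³ + 8·x + 13 mod 19, then count y ∈ F_19 with y² ≡ rhs.
  x = 0: rhs = 13, matching y values: none (0 points).
  x = 1: rhs = 3, matching y values: none (0 points).
  x = 2: rhs = 18, matching y values: none (0 points).
  x = 3: rhs = 7, matching y values: 8, 11 (2 points).
  x = 4: rhs = 14, matching y values: none (0 points).
  x = 5: rhs = 7, matching y values: 8, 11 (2 points).
  x = 6: rhs = 11, matching y values: 7, 12 (2 points).
  x = 7: rhs = 13, matching y values: none (0 points).
  x = 8: rhs = 0, matching y values: 0 (1 points).
  x = 9: rhs = 16, matching y values: 4, 15 (2 points).
  x = 10: rhs = 10, matching y values: none (0 points).
  x = 11: rhs = 7, matching y values: 8, 11 (2 points).
  x = 12: rhs = 13, matching y values: none (0 points).
  x = 13: rhs = 15, matching y values: none (0 points).
  x = 14: rhs = 0, matching y values: 0 (1 points).
  x = 15: rhs = 12, matching y values: none (0 points).
  x = 16: rhs = 0, matching y values: 0 (1 points).
  x = 17: rhs = 8, matching y values: none (0 points).
  x = 18: rhs = 4, matching y values: 2, 17 (2 points).
Total affine count: 15.
Full point count |E(F_19)| = 15 + 1 = 16.
Hasse bound: |16 − (19+1)| = |-4| = 4 ≤ 2√19 ≈ 8.7178 ✓.


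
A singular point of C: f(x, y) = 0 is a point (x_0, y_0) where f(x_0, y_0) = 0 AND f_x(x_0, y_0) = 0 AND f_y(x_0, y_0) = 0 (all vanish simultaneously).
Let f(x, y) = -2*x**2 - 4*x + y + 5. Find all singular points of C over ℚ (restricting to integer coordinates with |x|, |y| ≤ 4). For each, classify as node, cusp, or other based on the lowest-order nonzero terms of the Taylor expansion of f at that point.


No singular points in the scanned grid; C is smooth there.

Compute partial derivatives:
  f_x = -4*x - 4.
  f_y = 1.
f_y = 1 is a nonzero constant, so f_y never vanishes: no point (x, y) can satisfy f = f_x = f_y = 0. In particular no (x, y) ∈ {−4, ..., 4}² is singular; the curve is smooth.


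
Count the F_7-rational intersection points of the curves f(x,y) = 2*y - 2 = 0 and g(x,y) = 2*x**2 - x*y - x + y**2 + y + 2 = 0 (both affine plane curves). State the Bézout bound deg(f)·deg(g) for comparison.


Common zeros: {(4, 1)}; count = 1; Bézout bound = 2.

deg(f) = 1, deg(g) = 2, so Bézout bound = 2.
Scan x ∈ F_7. For each x, list the y ∈ F_7 with f(x, y) ≡ 0 and those with g(x, y) ≡ 0 (mod 7); the common zeros in that column are the intersection.
  x = 0: f ≡ 0 at y ∈ {1}; g ≡ 0 at y ∈ {3}; common: ∅.
  x = 1: f ≡ 0 at y ∈ {1}; g ≡ 0 at y ∈ {2, 5}; common: ∅.
  x = 2: f ≡ 0 at y ∈ {1}; g ≡ 0 at y ∈ {3, 5}; common: ∅.
  x = 3: f ≡ 0 at y ∈ {1}; g ≡ 0 at y ∈ ∅; common: ∅.
  x = 4: f ≡ 0 at y ∈ {1}; g ≡ 0 at y ∈ {1, 2}; common: {1}.
  x = 5: f ≡ 0 at y ∈ {1}; g ≡ 0 at y ∈ ∅; common: ∅.
  x = 6: f ≡ 0 at y ∈ {1}; g ≡ 0 at y ∈ ∅; common: ∅.
Collecting: common zeros = {(4, 1)}, so the count is 1.
Comparison with the Bézout bound: 1 ≤ 2 = deg(f)·deg(g), as expected for curves with no common component (the affine F_7-count falls short of the bound because intersections may lie at infinity, over extension fields, or carry multiplicity).


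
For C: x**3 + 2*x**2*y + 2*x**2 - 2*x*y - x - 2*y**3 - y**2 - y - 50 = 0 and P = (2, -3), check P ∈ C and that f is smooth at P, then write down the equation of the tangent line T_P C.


Tangent line at P: x - 45*y - 137 = 0.

Step 1: f(2, -3) = 0, so P lies on C.
Step 2: partial derivatives
  f_x(x, y) = 3*x**2 + 4*x*y + 4*x - 2*y - 1, f_y(x, y) = 2*x**2 - 2*x - 6*y**2 - 2*y - 1.
  f_x(P) = 1, f_y(P) = -45 (gradient nonzero, so P is smooth).
Step 3: tangent line at P: 1·(x − 2) + -45·(y − -3) = 0.
Expanding: x - 45*y - 137 = 0.


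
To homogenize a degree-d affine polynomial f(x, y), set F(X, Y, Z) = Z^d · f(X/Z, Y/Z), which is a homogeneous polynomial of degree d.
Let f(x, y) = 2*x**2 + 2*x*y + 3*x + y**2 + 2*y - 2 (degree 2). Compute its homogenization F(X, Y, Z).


F(X, Y, Z) = 2*X**2 + 2*X*Y + 3*X*Z + Y**2 + 2*Y*Z - 2*Z**2

deg(f) = 2.
Substitute x = X/Z, y = Y/Z into f, then multiply by Z^2.
  monomial 2·x^2·y^0 ↦ 2·X^2·Y^0·Z^0.
  monomial 2·x^1·y^1 ↦ 2·X^1·Y^1·Z^0.
  monomial 3·x^1·y^0 ↦ 3·X^1·Y^0·Z^1.
  monomial 1·x^0·y^2 ↦ 1·X^0·Y^2·Z^0.
  monomial 2·x^0·y^1 ↦ 2·X^0·Y^1·Z^1.
  monomial -2·x^0·y^0 ↦ -2·X^0·Y^0·Z^2.
Collecting: F(X, Y, Z) = 2*X**2 + 2*X*Y + 3*X*Z + Y**2 + 2*Y*Z - 2*Z**2.


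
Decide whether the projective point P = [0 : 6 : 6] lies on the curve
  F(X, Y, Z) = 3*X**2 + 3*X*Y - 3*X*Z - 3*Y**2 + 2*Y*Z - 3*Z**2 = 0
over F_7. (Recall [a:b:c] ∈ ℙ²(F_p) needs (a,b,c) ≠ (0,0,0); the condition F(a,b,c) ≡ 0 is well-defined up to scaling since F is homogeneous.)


F(0,6,6) ≡ 3 (mod 7); P is NOT on the curve.

Evaluate F(0, 6, 6) term-by-term (mod 7).
  3*X**2 ↦ 3·0·1·1 = 0
  3*X*Y ↦ 3·0·6·1 = 0
  -3*X*Z ↦ -3·0·1·6 = 0
  -3*Y**2 ↦ -3·1·36·1 = -108
  2*Y*Z ↦ 2·1·6·6 = 72
  -3*Z**2 ↦ -3·1·1·36 = -108
Sum: F(0, 6, 6) = (0) + (0) + (0) + (-108) + (72) + (-108) = -144.
Reducing mod 7: -144 ≡ 3 (mod 7).
Since F(a, b, c) ≡ 3 ≠ 0 (mod 7), P does NOT lie on the curve.


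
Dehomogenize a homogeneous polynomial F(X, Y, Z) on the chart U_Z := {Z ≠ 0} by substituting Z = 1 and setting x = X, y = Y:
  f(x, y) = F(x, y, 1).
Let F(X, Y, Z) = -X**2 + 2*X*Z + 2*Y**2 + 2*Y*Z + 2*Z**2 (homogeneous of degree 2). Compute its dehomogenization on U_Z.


f(x, y) = -x**2 + 2*x + 2*y**2 + 2*y + 2

On U_Z we set Z = 1. Each monomial c·X^i·Y^j·Z^k in F becomes c·x^i·y^j·1^k = c·x^i·y^j.
Substituting Z = 1: F(X, Y, 1) = -x**2 + 2*x + 2*y**2 + 2*y + 2.
Note: deg(f) ≤ deg(F) = 2; strict inequality happens when F is divisible by Z (lost terms).


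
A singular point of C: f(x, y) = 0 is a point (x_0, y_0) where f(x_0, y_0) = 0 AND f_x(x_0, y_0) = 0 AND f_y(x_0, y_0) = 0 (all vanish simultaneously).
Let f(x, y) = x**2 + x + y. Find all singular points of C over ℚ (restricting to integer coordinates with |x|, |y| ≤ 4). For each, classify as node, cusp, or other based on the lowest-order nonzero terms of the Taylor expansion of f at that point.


No singular points in the scanned grid; C is smooth there.

Compute partial derivatives:
  f_x = 2*x + 1.
  f_y = 1.
f_y = 1 is a nonzero constant, so f_y never vanishes: no point (x, y) can satisfy f = f_x = f_y = 0. In particular no (x, y) ∈ {−4, ..., 4}² is singular; the curve is smooth.


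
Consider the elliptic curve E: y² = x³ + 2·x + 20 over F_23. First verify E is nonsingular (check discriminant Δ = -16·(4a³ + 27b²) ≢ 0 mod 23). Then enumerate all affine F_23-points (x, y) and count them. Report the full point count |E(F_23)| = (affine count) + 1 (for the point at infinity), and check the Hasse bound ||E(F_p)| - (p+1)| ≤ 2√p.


Affine points = {(1, 0), (2, 3), (2, 20), (4, 0), (6, 8), (6, 15), (7, 3), (7, 20), (9, 10), (9, 13), (11, 4), (11, 19), (12, 1), (12, 22), (13, 9), (13, 14), (14, 3), (14, 20), (16, 10), (16, 13), (18, 0), (21, 10), (21, 13)}; affine count = 23; |E(F_23)| = 24.

Discriminant check: Δ ∝ 4a³ + 27b² = 4·2³ + 27·20² = 4·8 + 27·400 ≡ 22 (mod 23). Nonzero ⇒ E is nonsingular.
For each x ∈ F_23, compute rhs = x³ + 2·x + 20 mod 23, then count y ∈ F_23 with y² ≡ rhs.
  x = 0: rhs = 20, matching y values: none (0 points).
  x = 1: rhs = 0, matching y values: 0 (1 points).
  x = 2: rhs = 9, matching y values: 3, 20 (2 points).
  x = 3: rhs = 7, matching y values: none (0 points).
  x = 4: rhs = 0, matching y values: 0 (1 points).
  x = 5: rhs = 17, matching y values: none (0 points).
  x = 6: rhs = 18, matching y values: 8, 15 (2 points).
  x = 7: rhs = 9, matching y values: 3, 20 (2 points).
  x = 8: rhs = 19, matching y values: none (0 points).
  x = 9: rhs = 8, matching y values: 10, 13 (2 points).
  x = 10: rhs = 5, matching y values: none (0 points).
  x = 11: rhs = 16, matching y values: 4, 19 (2 points).
  x = 12: rhs = 1, matching y values: 1, 22 (2 points).
  x = 13: rhs = 12, matching y values: 9, 14 (2 points).
  x = 14: rhs = 9, matching y values: 3, 20 (2 points).
  x = 15: rhs = 21, matching y values: none (0 points).
  x = 16: rhs = 8, matching y values: 10, 13 (2 points).
  x = 17: rhs = 22, matching y values: none (0 points).
  x = 18: rhs = 0, matching y values: 0 (1 points).
  x = 19: rhs = 17, matching y values: none (0 points).
  x = 20: rhs = 10, matching y values: none (0 points).
  x = 21: rhs = 8, matching y values: 10, 13 (2 points).
  x = 22: rhs = 17, matching y values: none (0 points).
Total affine count: 23.
Full point count |E(F_23)| = 23 + 1 = 24.
Hasse bound: |24 − (23+1)| = |0| = 0 ≤ 2√23 ≈ 9.5917 ✓.


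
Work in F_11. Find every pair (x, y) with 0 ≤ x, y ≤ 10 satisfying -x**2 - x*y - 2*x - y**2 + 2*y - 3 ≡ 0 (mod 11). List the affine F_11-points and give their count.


Affine F_11-points: {(0, 4), (0, 9), (2, 0), (5, 4), (7, 0), (7, 6), (8, 2), (8, 3), (9, 1), (9, 3), (10, 1), (10, 2)}; count = 12.

For each of the 121 pairs (x, y) ∈ F_11², evaluate f(x, y) mod 11. Record the zeros.
  x = 0: [0↦8, 1↦9, 2↦8, 3↦5, 4↦0, 5↦4, 6↦6, 7↦6, 8↦4, 9↦0, 10↦5]  zeros at y ∈ {4, 9}
  x = 1: [0↦5, 1↦5, 2↦3, 3↦10, 4↦4, 5↦7, 6↦8, 7↦7, 8↦4, 9↦10, 10↦3]  zeros at y ∈ ∅
  x = 2: [0↦0, 1↦10, 2↦7, 3↦2, 4↦6, 5↦8, 6↦8, 7↦6, 8↦2, 9↦7, 10↦10]  zeros at y ∈ {0}
  x = 3: [0↦4, 1↦2, 2↦9, 3↦3, 4↦6, 5↦7, 6↦6, 7↦3, 8↦9, 9↦2, 10↦4]  zeros at y ∈ ∅
  x = 4: [0↦6, 1↦3, 2↦9, 3↦2, 4↦4, 5↦4, 6↦2, 7↦9, 8↦3, 9↦6, 10↦7]  zeros at y ∈ ∅
  x = 5: [0↦6, 1↦2, 2↦7, 3↦10, 4↦0, 5↦10, 6↦7, 7↦2, 8↦6, 9↦8, 10↦8]  zeros at y ∈ {4}
  x = 6: [0↦4, 1↦10, 2↦3, 3↦5, 4↦5, 5↦3, 6↦10, 7↦4, 8↦7, 9↦8, 10↦7]  zeros at y ∈ ∅
  x = 7: [0↦0, 1↦5, 2↦8, 3↦9, 4↦8, 5↦5, 6↦0, 7↦4, 8↦6, 9↦6, 10↦4]  zeros at y ∈ {0, 6}
  x = 8: [0↦5, 1↦9, 2↦0, 3↦0, 4↦9, 5↦5, 6↦10, 7↦2, 8↦3, 9↦2, 10↦10]  zeros at y ∈ {2, 3}
  x = 9: [0↦8, 1↦0, 2↦1, 3↦0, 4↦8, 5↦3, 6↦7, 7↦9, 8↦9, 9↦7, 10↦3]  zeros at y ∈ {1, 3}
  x = 10: [0↦9, 1↦0, 2↦0, 3↦9, 4↦5, 5↦10, 6↦2, 7↦3, 8↦2, 9↦10, 10↦5]  zeros at y ∈ {1, 2}
Collecting zeros: affine points = {(0, 4), (0, 9), (2, 0), (5, 4), (7, 0), (7, 6), (8, 2), (8, 3), (9, 1), (9, 3), (10, 1), (10, 2)}.
Total count |C(F_11)_aff| = 12.


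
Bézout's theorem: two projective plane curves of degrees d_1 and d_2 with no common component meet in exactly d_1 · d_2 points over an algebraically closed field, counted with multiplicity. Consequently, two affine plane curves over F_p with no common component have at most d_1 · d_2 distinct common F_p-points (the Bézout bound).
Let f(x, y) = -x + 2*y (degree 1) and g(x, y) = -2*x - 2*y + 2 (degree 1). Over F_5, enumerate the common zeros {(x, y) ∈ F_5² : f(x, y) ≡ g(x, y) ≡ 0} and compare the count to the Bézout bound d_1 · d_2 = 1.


Common zeros: {(4, 2)}; count = 1; Bézout bound = 1.

deg(f) = 1, deg(g) = 1, so Bézout bound = 1.
Scan x ∈ F_5. For each x, list the y ∈ F_5 with f(x, y) ≡ 0 and those with g(x, y) ≡ 0 (mod 5); the common zeros in that column are the intersection.
  x = 0: f ≡ 0 at y ∈ {0}; g ≡ 0 at y ∈ {1}; common: ∅.
  x = 1: f ≡ 0 at y ∈ {3}; g ≡ 0 at y ∈ {0}; common: ∅.
  x = 2: f ≡ 0 at y ∈ {1}; g ≡ 0 at y ∈ {4}; common: ∅.
  x = 3: f ≡ 0 at y ∈ {4}; g ≡ 0 at y ∈ {3}; common: ∅.
  x = 4: f ≡ 0 at y ∈ {2}; g ≡ 0 at y ∈ {2}; common: {2}.
Collecting: common zeros = {(4, 2)}, so the count is 1.
Comparison with the Bézout bound: 1 ≤ 1 = deg(f)·deg(g), as expected for curves with no common component (the bound is attained).


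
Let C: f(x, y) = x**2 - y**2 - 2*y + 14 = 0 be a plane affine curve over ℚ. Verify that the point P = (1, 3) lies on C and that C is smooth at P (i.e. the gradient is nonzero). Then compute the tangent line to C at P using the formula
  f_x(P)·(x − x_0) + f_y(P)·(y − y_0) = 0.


Tangent line at P: 2*x - 8*y + 22 = 0.

Step 1: f(1, 3) = 0, so P lies on C.
Step 2: partial derivatives
  f_x(x, y) = 2*x, f_y(x, y) = -2*y - 2.
  f_x(P) = 2, f_y(P) = -8 (gradient nonzero, so P is smooth).
Step 3: tangent line at P: 2·(x − 1) + -8·(y − 3) = 0.
Expanding: 2*x - 8*y + 22 = 0.


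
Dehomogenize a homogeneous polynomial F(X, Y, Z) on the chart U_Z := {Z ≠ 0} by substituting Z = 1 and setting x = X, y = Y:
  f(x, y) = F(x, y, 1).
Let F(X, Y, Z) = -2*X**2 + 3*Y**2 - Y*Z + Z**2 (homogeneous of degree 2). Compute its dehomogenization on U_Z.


f(x, y) = -2*x**2 + 3*y**2 - y + 1

On U_Z we set Z = 1. Each monomial c·X^i·Y^j·Z^k in F becomes c·x^i·y^j·1^k = c·x^i·y^j.
Substituting Z = 1: F(X, Y, 1) = -2*x**2 + 3*y**2 - y + 1.
Note: deg(f) ≤ deg(F) = 2; strict inequality happens when F is divisible by Z (lost terms).


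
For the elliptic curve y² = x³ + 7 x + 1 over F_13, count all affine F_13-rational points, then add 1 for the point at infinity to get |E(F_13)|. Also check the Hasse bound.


Affine points = {(0, 1), (0, 12), (1, 3), (1, 10), (2, 6), (2, 7), (3, 6), (3, 7), (6, 5), (6, 8), (7, 4), (7, 9), (8, 6), (8, 7), (9, 0)}; affine count = 15; |E(F_13)| = 16.

Discriminant check: Δ ∝ 4a³ + 27b² = 4·7³ + 27·1² = 4·343 + 27·1 ≡ 8 (mod 13). Nonzero ⇒ E is nonsingular.
For each x ∈ F_13, compute rhs = x³ + 7·x + 1 mod 13, then count y ∈ F_13 with y² ≡ rhs.
  x = 0: rhs = 1, matching y values: 1, 12 (2 points).
  x = 1: rhs = 9, matching y values: 3, 10 (2 points).
  x = 2: rhs = 10, matching y values: 6, 7 (2 points).
  x = 3: rhs = 10, matching y values: 6, 7 (2 points).
  x = 4: rhs = 2, matching y values: none (0 points).
  x = 5: rhs = 5, matching y values: none (0 points).
  x = 6: rhs = 12, matching y values: 5, 8 (2 points).
  x = 7: rhs = 3, matching y values: 4, 9 (2 points).
  x = 8: rhs = 10, matching y values: 6, 7 (2 points).
  x = 9: rhs = 0, matching y values: 0 (1 points).
  x = 10: rhs = 5, matching y values: none (0 points).
  x = 11: rhs = 5, matching y values: none (0 points).
  x = 12: rhs = 6, matching y values: none (0 points).
Total affine count: 15.
Full point count |E(F_13)| = 15 + 1 = 16.
Hasse bound: |16 − (13+1)| = |2| = 2 ≤ 2√13 ≈ 7.2111 ✓.


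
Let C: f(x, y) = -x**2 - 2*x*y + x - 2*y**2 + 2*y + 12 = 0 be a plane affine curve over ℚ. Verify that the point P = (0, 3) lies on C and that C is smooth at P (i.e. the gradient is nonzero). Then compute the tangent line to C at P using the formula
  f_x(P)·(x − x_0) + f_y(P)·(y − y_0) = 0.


Tangent line at P: -5*x - 10*y + 30 = 0.

Step 1: f(0, 3) = 0, so P lies on C.
Step 2: partial derivatives
  f_x(x, y) = -2*x - 2*y + 1, f_y(x, y) = -2*x - 4*y + 2.
  f_x(P) = -5, f_y(P) = -10 (gradient nonzero, so P is smooth).
Step 3: tangent line at P: -5·(x − 0) + -10·(y − 3) = 0.
Expanding: -5*x - 10*y + 30 = 0.


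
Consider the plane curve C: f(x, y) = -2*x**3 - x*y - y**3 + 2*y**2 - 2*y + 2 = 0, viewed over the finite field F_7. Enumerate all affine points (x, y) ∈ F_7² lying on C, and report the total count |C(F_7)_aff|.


Affine F_7-points: {(0, 6), (1, 0), (2, 0), (2, 3), (2, 6), (3, 1), (4, 0), (4, 4), (4, 5), (5, 4), (5, 6)}; count = 11.

For each of the 49 pairs (x, y) ∈ F_7², evaluate f(x, y) mod 7. Record the zeros.
  x = 0: [0↦2, 1↦1, 2↦5, 3↦1, 4↦4, 5↦1, 6↦0]  zeros at y ∈ {6}
  x = 1: [0↦0, 1↦5, 2↦1, 3↦3, 4↦5, 5↦1, 6↦6]  zeros at y ∈ {0}
  x = 2: [0↦0, 1↦4, 2↦6, 3↦0, 4↦1, 5↦3, 6↦0]  zeros at y ∈ {0, 3, 6}
  x = 3: [0↦4, 1↦0, 2↦1, 3↦1, 4↦1, 5↦2, 6↦5]  zeros at y ∈ {1}
  x = 4: [0↦0, 1↦2, 2↦2, 3↦1, 4↦0, 5↦0, 6↦2]  zeros at y ∈ {0, 4, 5}
  x = 5: [0↦4, 1↦5, 2↦4, 3↦2, 4↦0, 5↦6, 6↦0]  zeros at y ∈ {4, 6}
  x = 6: [0↦4, 1↦4, 2↦2, 3↦6, 4↦3, 5↦1, 6↦1]  zeros at y ∈ ∅
Collecting zeros: affine points = {(0, 6), (1, 0), (2, 0), (2, 3), (2, 6), (3, 1), (4, 0), (4, 4), (4, 5), (5, 4), (5, 6)}.
Total count |C(F_7)_aff| = 11.


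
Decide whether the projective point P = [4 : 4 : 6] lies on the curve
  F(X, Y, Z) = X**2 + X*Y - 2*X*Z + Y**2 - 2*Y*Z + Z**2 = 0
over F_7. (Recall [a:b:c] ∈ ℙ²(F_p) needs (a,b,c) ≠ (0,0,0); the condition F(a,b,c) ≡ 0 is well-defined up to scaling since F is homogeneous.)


F(4,4,6) ≡ 2 (mod 7); P is NOT on the curve.

Evaluate F(4, 4, 6) term-by-term (mod 7).
  X**2 ↦ 1·16·1·1 = 16
  X*Y ↦ 1·4·4·1 = 16
  -2*X*Z ↦ -2·4·1·6 = -48
  Y**2 ↦ 1·1·16·1 = 16
  -2*Y*Z ↦ -2·1·4·6 = -48
  Z**2 ↦ 1·1·1·36 = 36
Sum: F(4, 4, 6) = (16) + (16) + (-48) + (16) + (-48) + (36) = -12.
Reducing mod 7: -12 ≡ 2 (mod 7).
Since F(a, b, c) ≡ 2 ≠ 0 (mod 7), P does NOT lie on the curve.


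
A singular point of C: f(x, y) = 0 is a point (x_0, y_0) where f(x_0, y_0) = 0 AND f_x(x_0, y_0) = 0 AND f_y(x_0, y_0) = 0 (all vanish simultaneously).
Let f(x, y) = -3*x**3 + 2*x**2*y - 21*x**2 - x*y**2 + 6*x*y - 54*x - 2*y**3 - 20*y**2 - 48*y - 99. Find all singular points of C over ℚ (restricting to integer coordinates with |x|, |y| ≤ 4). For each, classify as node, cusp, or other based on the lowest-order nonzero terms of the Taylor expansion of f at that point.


Singular points: {(-3, -3)}; classification: cusp.

Compute partial derivatives:
  f_x = -9*x**2 + 4*x*y - 42*x - y**2 + 6*y - 54.
  f_y = 2*x**2 - 2*x*y + 6*x - 6*y**2 - 40*y - 48.
Scan x_0 ∈ {−4, ..., 4}. For each x_0, f_y(x_0, y) is a polynomial in y; find its integer roots y ∈ {−4, ..., 4}, then test f_x and f at those candidates.
  x = -4: f_y(-4, y) = -6*y**2 - 32*y - 40; vanishes at y ∈ {-2}. (-4, -2): f_x = -14 ≠ 0.
  x = -3: f_y(-3, y) = -6*y**2 - 34*y - 48; vanishes at y ∈ {-3}. (-3, -3): f_x = 0, f = 0 — SINGULAR.
  x = -2: f_y(-2, y) = -6*y**2 - 36*y - 52; no integer root y with |y| ≤ 4.
  x = -1: f_y(-1, y) = -6*y**2 - 38*y - 52; vanishes at y ∈ {-2}. (-1, -2): f_x = -29 ≠ 0.
  x = 0: f_y(0, y) = -6*y**2 - 40*y - 48; no integer root y with |y| ≤ 4.
  x = 1: f_y(1, y) = -6*y**2 - 42*y - 40; no integer root y with |y| ≤ 4.
  x = 2: f_y(2, y) = -6*y**2 - 44*y - 28; no integer root y with |y| ≤ 4.
  x = 3: f_y(3, y) = -6*y**2 - 46*y - 12; no integer root y with |y| ≤ 4.
  x = 4: f_y(4, y) = -6*y**2 - 48*y + 8; no integer root y with |y| ≤ 4.
Only singular point on the grid: (-3, -3).
Classify: substitute x = -3 + u, y = -3 + v and expand: f = -3*u**3 + 2*u**2*v - u*v**2 - 2*v**3 + v**2.
No constant or linear terms (consistent with a singular point). Quadratic part: v**2. Cubic part: -3*u**3 + 2*u**2*v - u*v**2 - 2*v**3.
The quadratic part v**2 is a perfect square, so there is a single (double) tangent line v = 0, i.e. y = -3. Restricting the cubic part to that line (v = 0) leaves -3*u**3 ≠ 0, so f is not divisible by v and the branch is v² ≈ 3*u**3 to lowest order — this is a cusp.
Classification: cusp.


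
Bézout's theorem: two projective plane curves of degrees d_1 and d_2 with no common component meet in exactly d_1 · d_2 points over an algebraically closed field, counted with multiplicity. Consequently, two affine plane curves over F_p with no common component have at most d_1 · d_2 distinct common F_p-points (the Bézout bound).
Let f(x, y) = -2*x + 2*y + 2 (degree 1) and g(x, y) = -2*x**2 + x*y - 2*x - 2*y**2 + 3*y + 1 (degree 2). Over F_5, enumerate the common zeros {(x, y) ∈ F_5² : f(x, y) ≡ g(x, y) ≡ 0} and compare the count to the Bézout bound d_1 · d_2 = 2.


Common zeros: ∅; count = 0; Bézout bound = 2.

deg(f) = 1, deg(g) = 2, so Bézout bound = 2.
Scan x ∈ F_5. For each x, list the y ∈ F_5 with f(x, y) ≡ 0 and those with g(x, y) ≡ 0 (mod 5); the common zeros in that column are the intersection.
  x = 0: f ≡ 0 at y ∈ {4}; g ≡ 0 at y ∈ ∅; common: ∅.
  x = 1: f ≡ 0 at y ∈ {0}; g ≡ 0 at y ∈ ∅; common: ∅.
  x = 2: f ≡ 0 at y ∈ {1}; g ≡ 0 at y ∈ ∅; common: ∅.
  x = 3: f ≡ 0 at y ∈ {2}; g ≡ 0 at y ∈ ∅; common: ∅.
  x = 4: f ≡ 0 at y ∈ {3}; g ≡ 0 at y ∈ ∅; common: ∅.
Collecting: common zeros = ∅, so the count is 0.
Comparison with the Bézout bound: 0 ≤ 2 = deg(f)·deg(g), as expected for curves with no common component (the affine F_5-count falls short of the bound because intersections may lie at infinity, over extension fields, or carry multiplicity).


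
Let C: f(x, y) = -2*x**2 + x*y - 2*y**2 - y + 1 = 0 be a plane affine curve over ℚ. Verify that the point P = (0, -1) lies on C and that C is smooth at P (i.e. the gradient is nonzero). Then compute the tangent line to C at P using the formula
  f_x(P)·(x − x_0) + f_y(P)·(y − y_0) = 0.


Tangent line at P: -x + 3*y + 3 = 0.

Step 1: f(0, -1) = 0, so P lies on C.
Step 2: partial derivatives
  f_x(x, y) = -4*x + y, f_y(x, y) = x - 4*y - 1.
  f_x(P) = -1, f_y(P) = 3 (gradient nonzero, so P is smooth).
Step 3: tangent line at P: -1·(x − 0) + 3·(y − -1) = 0.
Expanding: -x + 3*y + 3 = 0.


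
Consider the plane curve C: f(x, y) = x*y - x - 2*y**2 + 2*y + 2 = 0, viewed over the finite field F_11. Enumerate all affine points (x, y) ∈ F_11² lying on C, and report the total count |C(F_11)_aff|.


Affine F_11-points: {(0, 4), (0, 8), (2, 0), (2, 2), (4, 5), (4, 9), (5, 3), (5, 6), (10, 7), (10, 10)}; count = 10.

For each of the 121 pairs (x, y) ∈ F_11², evaluate f(x, y) mod 11. Record the zeros.
  x = 0: [0↦2, 1↦2, 2↦9, 3↦1, 4↦0, 5↦6, 6↦8, 7↦6, 8↦0, 9↦1, 10↦9]  zeros at y ∈ {4, 8}
  x = 1: [0↦1, 1↦2, 2↦10, 3↦3, 4↦3, 5↦10, 6↦2, 7↦1, 8↦7, 9↦9, 10↦7]  zeros at y ∈ ∅
  x = 2: [0↦0, 1↦2, 2↦0, 3↦5, 4↦6, 5↦3, 6↦7, 7↦7, 8↦3, 9↦6, 10↦5]  zeros at y ∈ {0, 2}
  x = 3: [0↦10, 1↦2, 2↦1, 3↦7, 4↦9, 5↦7, 6↦1, 7↦2, 8↦10, 9↦3, 10↦3]  zeros at y ∈ ∅
  x = 4: [0↦9, 1↦2, 2↦2, 3↦9, 4↦1, 5↦0, 6↦6, 7↦8, 8↦6, 9↦0, 10↦1]  zeros at y ∈ {5, 9}
  x = 5: [0↦8, 1↦2, 2↦3, 3↦0, 4↦4, 5↦4, 6↦0, 7↦3, 8↦2, 9↦8, 10↦10]  zeros at y ∈ {3, 6}
  x = 6: [0↦7, 1↦2, 2↦4, 3↦2, 4↦7, 5↦8, 6↦5, 7↦9, 8↦9, 9↦5, 10↦8]  zeros at y ∈ ∅
  x = 7: [0↦6, 1↦2, 2↦5, 3↦4, 4↦10, 5↦1, 6↦10, 7↦4, 8↦5, 9↦2, 10↦6]  zeros at y ∈ ∅
  x = 8: [0↦5, 1↦2, 2↦6, 3↦6, 4↦2, 5↦5, 6↦4, 7↦10, 8↦1, 9↦10, 10↦4]  zeros at y ∈ ∅
  x = 9: [0↦4, 1↦2, 2↦7, 3↦8, 4↦5, 5↦9, 6↦9, 7↦5, 8↦8, 9↦7, 10↦2]  zeros at y ∈ ∅
  x = 10: [0↦3, 1↦2, 2↦8, 3↦10, 4↦8, 5↦2, 6↦3, 7↦0, 8↦4, 9↦4, 10↦0]  zeros at y ∈ {7, 10}
Collecting zeros: affine points = {(0, 4), (0, 8), (2, 0), (2, 2), (4, 5), (4, 9), (5, 3), (5, 6), (10, 7), (10, 10)}.
Total count |C(F_11)_aff| = 10.


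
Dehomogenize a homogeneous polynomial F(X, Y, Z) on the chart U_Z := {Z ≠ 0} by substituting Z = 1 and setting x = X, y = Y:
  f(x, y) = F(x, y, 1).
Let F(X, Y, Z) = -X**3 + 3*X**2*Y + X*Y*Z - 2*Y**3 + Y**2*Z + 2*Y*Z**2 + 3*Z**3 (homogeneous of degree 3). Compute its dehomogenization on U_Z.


f(x, y) = -x**3 + 3*x**2*y + x*y - 2*y**3 + y**2 + 2*y + 3

On U_Z we set Z = 1. Each monomial c·X^i·Y^j·Z^k in F becomes c·x^i·y^j·1^k = c·x^i·y^j.
Substituting Z = 1: F(X, Y, 1) = -x**3 + 3*x**2*y + x*y - 2*y**3 + y**2 + 2*y + 3.
Note: deg(f) ≤ deg(F) = 3; strict inequality happens when F is divisible by Z (lost terms).


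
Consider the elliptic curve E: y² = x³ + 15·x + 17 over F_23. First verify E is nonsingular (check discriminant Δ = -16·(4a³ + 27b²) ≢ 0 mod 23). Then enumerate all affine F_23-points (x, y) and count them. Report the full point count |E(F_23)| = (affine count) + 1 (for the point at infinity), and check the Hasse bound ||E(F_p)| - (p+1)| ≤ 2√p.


Affine points = {(2, 3), (2, 20), (4, 7), (4, 16), (6, 1), (6, 22), (11, 8), (11, 15), (12, 4), (12, 19), (14, 2), (14, 21), (15, 11), (15, 12), (16, 11), (16, 12), (18, 1), (18, 22), (19, 10), (19, 13), (21, 5), (21, 18), (22, 1), (22, 22)}; affine count = 24; |E(F_23)| = 25.

Discriminant check: Δ ∝ 4a³ + 27b² = 4·15³ + 27·17² = 4·3375 + 27·289 ≡ 5 (mod 23). Nonzero ⇒ E is nonsingular.
For each x ∈ F_23, compute rhs = x³ + 15·x + 17 mod 23, then count y ∈ F_23 with y² ≡ rhs.
  x = 0: rhs = 17, matching y values: none (0 points).
  x = 1: rhs = 10, matching y values: none (0 points).
  x = 2: rhs = 9, matching y values: 3, 20 (2 points).
  x = 3: rhs = 20, matching y values: none (0 points).
  x = 4: rhs = 3, matching y values: 7, 16 (2 points).
  x = 5: rhs = 10, matching y values: none (0 points).
  x = 6: rhs = 1, matching y values: 1, 22 (2 points).
  x = 7: rhs = 5, matching y values: none (0 points).
  x = 8: rhs = 5, matching y values: none (0 points).
  x = 9: rhs = 7, matching y values: none (0 points).
  x = 10: rhs = 17, matching y values: none (0 points).
  x = 11: rhs = 18, matching y values: 8, 15 (2 points).
  x = 12: rhs = 16, matching y values: 4, 19 (2 points).
  x = 13: rhs = 17, matching y values: none (0 points).
  x = 14: rhs = 4, matching y values: 2, 21 (2 points).
  x = 15: rhs = 6, matching y values: 11, 12 (2 points).
  x = 16: rhs = 6, matching y values: 11, 12 (2 points).
  x = 17: rhs = 10, matching y values: none (0 points).
  x = 18: rhs = 1, matching y values: 1, 22 (2 points).
  x = 19: rhs = 8, matching y values: 10, 13 (2 points).
  x = 20: rhs = 14, matching y values: none (0 points).
  x = 21: rhs = 2, matching y values: 5, 18 (2 points).
  x = 22: rhs = 1, matching y values: 1, 22 (2 points).
Total affine count: 24.
Full point count |E(F_23)| = 24 + 1 = 25.
Hasse bound: |25 − (23+1)| = |1| = 1 ≤ 2√23 ≈ 9.5917 ✓.


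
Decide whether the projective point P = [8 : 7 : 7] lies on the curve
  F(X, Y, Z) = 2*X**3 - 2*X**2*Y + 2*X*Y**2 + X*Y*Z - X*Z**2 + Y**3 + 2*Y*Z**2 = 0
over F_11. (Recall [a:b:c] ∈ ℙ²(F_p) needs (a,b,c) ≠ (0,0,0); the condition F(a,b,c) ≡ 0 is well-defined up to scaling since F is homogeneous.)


F(8,7,7) ≡ 5 (mod 11); P is NOT on the curve.

Evaluate F(8, 7, 7) term-by-term (mod 11).
  2*X**3 ↦ 2·512·1·1 = 1024
  -2*X**2*Y ↦ -2·64·7·1 = -896
  2*X*Y**2 ↦ 2·8·49·1 = 784
  X*Y*Z ↦ 1·8·7·7 = 392
  -X*Z**2 ↦ -1·8·1·49 = -392
  Y**3 ↦ 1·1·343·1 = 343
  2*Y*Z**2 ↦ 2·1·7·49 = 686
Sum: F(8, 7, 7) = (1024) + (-896) + (784) + (392) + (-392) + (343) + (686) = 1941.
Reducing mod 11: 1941 ≡ 5 (mod 11).
Since F(a, b, c) ≡ 5 ≠ 0 (mod 11), P does NOT lie on the curve.


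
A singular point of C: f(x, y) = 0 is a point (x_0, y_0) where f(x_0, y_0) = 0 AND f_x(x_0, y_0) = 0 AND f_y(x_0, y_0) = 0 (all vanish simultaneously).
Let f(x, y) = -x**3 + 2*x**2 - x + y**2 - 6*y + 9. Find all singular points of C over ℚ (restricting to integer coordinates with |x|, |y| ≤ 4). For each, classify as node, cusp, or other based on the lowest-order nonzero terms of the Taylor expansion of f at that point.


Singular points: {(1, 3)}; classification: node.

Compute partial derivatives:
  f_x = -3*x**2 + 4*x - 1.
  f_y = 2*y - 6.
Scan x_0 ∈ {−4, ..., 4}. For each x_0, f_y(x_0, y) is a polynomial in y; find its integer roots y ∈ {−4, ..., 4}, then test f_x and f at those candidates.
  x = -4: f_y(-4, y) = 2*y - 6; vanishes at y ∈ {3}. (-4, 3): f_x = -65 ≠ 0.
  x = -3: f_y(-3, y) = 2*y - 6; vanishes at y ∈ {3}. (-3, 3): f_x = -40 ≠ 0.
  x = -2: f_y(-2, y) = 2*y - 6; vanishes at y ∈ {3}. (-2, 3): f_x = -21 ≠ 0.
  x = -1: f_y(-1, y) = 2*y - 6; vanishes at y ∈ {3}. (-1, 3): f_x = -8 ≠ 0.
  x = 0: f_y(0, y) = 2*y - 6; vanishes at y ∈ {3}. (0, 3): f_x = -1 ≠ 0.
  x = 1: f_y(1, y) = 2*y - 6; vanishes at y ∈ {3}. (1, 3): f_x = 0, f = 0 — SINGULAR.
  x = 2: f_y(2, y) = 2*y - 6; vanishes at y ∈ {3}. (2, 3): f_x = -5 ≠ 0.
  x = 3: f_y(3, y) = 2*y - 6; vanishes at y ∈ {3}. (3, 3): f_x = -16 ≠ 0.
  x = 4: f_y(4, y) = 2*y - 6; vanishes at y ∈ {3}. (4, 3): f_x = -33 ≠ 0.
Only singular point on the grid: (1, 3).
Classify: substitute x = 1 + u, y = 3 + v and expand: f = -u**3 - u**2 + v**2.
No constant or linear terms (consistent with a singular point). Quadratic part: -u**2 + v**2. Cubic part: -u**3.
The quadratic part v**2 - u**2 = (v − u)(v + u) splits into two distinct linear factors, so there are two distinct tangent lines y − 3 = ±(x − 1) — this is a node (ordinary double point).
Classification: node.


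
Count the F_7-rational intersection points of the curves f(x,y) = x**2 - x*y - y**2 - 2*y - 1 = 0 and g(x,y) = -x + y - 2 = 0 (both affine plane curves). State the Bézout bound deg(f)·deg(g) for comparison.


Common zeros: {(3, 5)}; count = 1; Bézout bound = 2.

deg(f) = 2, deg(g) = 1, so Bézout bound = 2.
Scan x ∈ F_7. For each x, list the y ∈ F_7 with f(x, y) ≡ 0 and those with g(x, y) ≡ 0 (mod 7); the common zeros in that column are the intersection.
  x = 0: f ≡ 0 at y ∈ {6}; g ≡ 0 at y ∈ {2}; common: ∅.
  x = 1: f ≡ 0 at y ∈ {0, 4}; g ≡ 0 at y ∈ {3}; common: ∅.
  x = 2: f ≡ 0 at y ∈ {5}; g ≡ 0 at y ∈ {4}; common: ∅.
  x = 3: f ≡ 0 at y ∈ {4, 5}; g ≡ 0 at y ∈ {5}; common: {5}.
  x = 4: f ≡ 0 at y ∈ ∅; g ≡ 0 at y ∈ {6}; common: ∅.
  x = 5: f ≡ 0 at y ∈ ∅; g ≡ 0 at y ∈ {0}; common: ∅.
  x = 6: f ≡ 0 at y ∈ {0, 6}; g ≡ 0 at y ∈ {1}; common: ∅.
Collecting: common zeros = {(3, 5)}, so the count is 1.
Comparison with the Bézout bound: 1 ≤ 2 = deg(f)·deg(g), as expected for curves with no common component (the affine F_7-count falls short of the bound because intersections may lie at infinity, over extension fields, or carry multiplicity).


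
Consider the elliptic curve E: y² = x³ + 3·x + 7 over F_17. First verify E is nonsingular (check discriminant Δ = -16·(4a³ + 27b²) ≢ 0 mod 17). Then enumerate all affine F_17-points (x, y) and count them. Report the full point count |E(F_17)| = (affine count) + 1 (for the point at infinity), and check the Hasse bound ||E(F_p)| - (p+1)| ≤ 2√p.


Affine points = {(2, 2), (2, 15), (3, 3), (3, 14), (4, 7), (4, 10), (8, 4), (8, 13), (9, 7), (9, 10), (10, 0), (13, 4), (13, 13)}; affine count = 13; |E(F_17)| = 14.

Discriminant check: Δ ∝ 4a³ + 27b² = 4·3³ + 27·7² = 4·27 + 27·49 ≡ 3 (mod 17). Nonzero ⇒ E is nonsingular.
For each x ∈ F_17, compute rhs = x³ + 3·x + 7 mod 17, then count y ∈ F_17 with y² ≡ rhs.
  x = 0: rhs = 7, matching y values: none (0 points).
  x = 1: rhs = 11, matching y values: none (0 points).
  x = 2: rhs = 4, matching y values: 2, 15 (2 points).
  x = 3: rhs = 9, matching y values: 3, 14 (2 points).
  x = 4: rhs = 15, matching y values: 7, 10 (2 points).
  x = 5: rhs = 11, matching y values: none (0 points).
  x = 6: rhs = 3, matching y values: none (0 points).
  x = 7: rhs = 14, matching y values: none (0 points).
  x = 8: rhs = 16, matching y values: 4, 13 (2 points).
  x = 9: rhs = 15, matching y values: 7, 10 (2 points).
  x = 10: rhs = 0, matching y values: 0 (1 points).
  x = 11: rhs = 11, matching y values: none (0 points).
  x = 12: rhs = 3, matching y values: none (0 points).
  x = 13: rhs = 16, matching y values: 4, 13 (2 points).
  x = 14: rhs = 5, matching y values: none (0 points).
  x = 15: rhs = 10, matching y values: none (0 points).
  x = 16: rhs = 3, matching y values: none (0 points).
Total affine count: 13.
Full point count |E(F_17)| = 13 + 1 = 14.
Hasse bound: |14 − (17+1)| = |-4| = 4 ≤ 2√17 ≈ 8.2462 ✓.


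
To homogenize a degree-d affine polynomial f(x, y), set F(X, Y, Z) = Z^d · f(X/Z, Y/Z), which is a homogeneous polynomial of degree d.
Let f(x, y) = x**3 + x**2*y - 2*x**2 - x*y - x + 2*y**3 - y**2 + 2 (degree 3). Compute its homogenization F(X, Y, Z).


F(X, Y, Z) = X**3 + X**2*Y - 2*X**2*Z - X*Y*Z - X*Z**2 + 2*Y**3 - Y**2*Z + 2*Z**3

deg(f) = 3.
Substitute x = X/Z, y = Y/Z into f, then multiply by Z^3.
  monomial 1·x^3·y^0 ↦ 1·X^3·Y^0·Z^0.
  monomial 1·x^2·y^1 ↦ 1·X^2·Y^1·Z^0.
  monomial -2·x^2·y^0 ↦ -2·X^2·Y^0·Z^1.
  monomial -1·x^1·y^1 ↦ -1·X^1·Y^1·Z^1.
  monomial -1·x^1·y^0 ↦ -1·X^1·Y^0·Z^2.
  monomial 2·x^0·y^3 ↦ 2·X^0·Y^3·Z^0.
  monomial -1·x^0·y^2 ↦ -1·X^0·Y^2·Z^1.
  monomial 2·x^0·y^0 ↦ 2·X^0·Y^0·Z^3.
Collecting: F(X, Y, Z) = X**3 + X**2*Y - 2*X**2*Z - X*Y*Z - X*Z**2 + 2*Y**3 - Y**2*Z + 2*Z**3.
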